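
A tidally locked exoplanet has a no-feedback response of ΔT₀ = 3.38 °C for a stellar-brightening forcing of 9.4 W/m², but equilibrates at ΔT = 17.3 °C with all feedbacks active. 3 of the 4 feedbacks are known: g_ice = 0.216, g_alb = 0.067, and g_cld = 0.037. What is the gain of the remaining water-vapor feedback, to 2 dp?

0.48

Amplification A = ΔT/ΔT₀ = 17.3/3.38 = 5.118.
Total gain g = 1 − 1/A = 1 − 1/5.118 = 0.8046.
Known gains sum to 0.216 + 0.067 + 0.037 = 0.32.
g_wv = 0.8046 − 0.32 = 0.48.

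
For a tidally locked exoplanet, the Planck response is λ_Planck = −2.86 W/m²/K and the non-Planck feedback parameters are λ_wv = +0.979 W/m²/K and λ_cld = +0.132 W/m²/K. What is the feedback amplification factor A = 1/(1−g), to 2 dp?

Convert to gains: g_wv = 0.979/2.86 = 0.3423; g_cld = 0.132/2.86 = 0.04615.
Total gain g = 0.38845.
A = 1/(1 − 0.38845) = 1.64.

1.64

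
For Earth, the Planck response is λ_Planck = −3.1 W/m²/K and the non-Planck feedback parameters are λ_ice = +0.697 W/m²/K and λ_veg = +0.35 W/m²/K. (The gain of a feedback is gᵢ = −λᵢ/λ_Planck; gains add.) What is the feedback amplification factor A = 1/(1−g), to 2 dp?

1.51

Convert to gains: g_ice = 0.697/3.1 = 0.2248; g_veg = 0.35/3.1 = 0.1129.
Total gain g = 0.3377.
A = 1/(1 − 0.3377) = 1.51.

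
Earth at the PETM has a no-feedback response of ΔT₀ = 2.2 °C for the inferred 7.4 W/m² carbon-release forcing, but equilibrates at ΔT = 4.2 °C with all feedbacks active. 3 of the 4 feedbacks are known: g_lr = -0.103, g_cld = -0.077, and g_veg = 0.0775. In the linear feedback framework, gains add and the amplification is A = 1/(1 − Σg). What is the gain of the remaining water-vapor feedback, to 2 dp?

0.58

Amplification A = ΔT/ΔT₀ = 4.2/2.2 = 1.909.
Total gain g = 1 − 1/A = 1 − 1/1.909 = 0.4762.
Known gains sum to -0.103 − 0.077 + 0.0775 = -0.1025.
g_wv = 0.4762 + 0.1025 = 0.58.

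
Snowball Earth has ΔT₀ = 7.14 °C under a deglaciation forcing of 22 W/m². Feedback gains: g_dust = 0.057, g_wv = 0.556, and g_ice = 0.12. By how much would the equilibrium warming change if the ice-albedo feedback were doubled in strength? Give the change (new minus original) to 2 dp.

Original: g = 0.733, ΔT = 7.14/(1−0.733) = 26.7416 °C.
With doubled ice-albedo: g' = 0.853, ΔT' = 7.14/(1−0.853) = 48.5714 °C.
Change = 48.5714 − 26.7416 = 21.83 °C.

21.83 °C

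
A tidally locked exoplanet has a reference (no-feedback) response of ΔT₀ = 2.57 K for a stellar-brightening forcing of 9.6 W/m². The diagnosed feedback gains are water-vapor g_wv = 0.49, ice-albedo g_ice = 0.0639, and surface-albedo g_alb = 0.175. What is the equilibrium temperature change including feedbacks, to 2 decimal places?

9.48 K

Total gain g = 0.49 + 0.0639 + 0.175 = 0.7289.
Amplification A = 1/(1 − 0.7289) = 3.689.
ΔT = 2.57 × 3.689 = 9.48 K.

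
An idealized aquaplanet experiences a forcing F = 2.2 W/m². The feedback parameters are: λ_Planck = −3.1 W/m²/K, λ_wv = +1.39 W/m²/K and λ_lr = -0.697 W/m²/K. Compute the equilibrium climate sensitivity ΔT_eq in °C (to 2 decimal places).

0.91 °C

Net feedback parameter λ = (−3.1) + (+1.39) + (-0.697) = -2.407 W/m²/K.
ΔT = −F/λ = −2.2/(-2.407) = 0.91 °C.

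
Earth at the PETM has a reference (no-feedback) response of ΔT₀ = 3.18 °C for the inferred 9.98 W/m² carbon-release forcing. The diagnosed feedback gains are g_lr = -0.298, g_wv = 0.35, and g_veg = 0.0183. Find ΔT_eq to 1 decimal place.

Total gain g = -0.298 + 0.35 + 0.0183 = 0.0703.
Amplification A = 1/(1 − 0.0703) = 1.076.
ΔT = 3.18 × 1.076 = 3.4 °C.

3.4 °C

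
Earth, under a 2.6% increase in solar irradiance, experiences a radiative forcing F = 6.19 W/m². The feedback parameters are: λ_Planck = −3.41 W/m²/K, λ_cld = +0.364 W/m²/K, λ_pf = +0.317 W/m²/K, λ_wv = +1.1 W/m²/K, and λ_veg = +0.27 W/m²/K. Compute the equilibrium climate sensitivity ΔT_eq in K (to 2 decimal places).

4.55 K

Net feedback parameter λ = (−3.41) + (+0.364) + (+0.317) + (+1.1) + (+0.27) = -1.359 W/m²/K.
ΔT = −F/λ = −6.19/(-1.359) = 4.55 K.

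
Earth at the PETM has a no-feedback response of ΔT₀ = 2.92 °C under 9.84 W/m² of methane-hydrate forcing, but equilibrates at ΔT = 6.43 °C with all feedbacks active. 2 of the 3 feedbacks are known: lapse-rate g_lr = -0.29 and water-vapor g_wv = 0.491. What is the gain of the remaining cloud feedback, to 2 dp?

0.34

Amplification A = ΔT/ΔT₀ = 6.43/2.92 = 2.202.
Total gain g = 1 − 1/A = 1 − 1/2.202 = 0.5459.
Known gains sum to -0.29 + 0.491 = 0.201.
g_cld = 0.5459 − 0.201 = 0.34.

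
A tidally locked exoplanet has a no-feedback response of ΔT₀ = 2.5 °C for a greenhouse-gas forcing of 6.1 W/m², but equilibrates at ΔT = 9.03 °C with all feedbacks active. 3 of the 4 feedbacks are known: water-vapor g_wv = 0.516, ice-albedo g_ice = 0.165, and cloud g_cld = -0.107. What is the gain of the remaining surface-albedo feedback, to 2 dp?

0.15

Amplification A = ΔT/ΔT₀ = 9.03/2.5 = 3.612.
Total gain g = 1 − 1/A = 1 − 1/3.612 = 0.7231.
Known gains sum to 0.516 + 0.165 − 0.107 = 0.574.
g_alb = 0.7231 − 0.574 = 0.15.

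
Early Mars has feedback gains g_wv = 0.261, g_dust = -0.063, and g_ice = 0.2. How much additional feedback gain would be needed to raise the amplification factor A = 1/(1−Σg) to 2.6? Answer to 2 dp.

0.22

Current total gain = 0.398.
Target gain for A = 2.6: g* = 1 − 1/2.6 = 0.6154.
Additional gain needed = 0.6154 − 0.398 = 0.22.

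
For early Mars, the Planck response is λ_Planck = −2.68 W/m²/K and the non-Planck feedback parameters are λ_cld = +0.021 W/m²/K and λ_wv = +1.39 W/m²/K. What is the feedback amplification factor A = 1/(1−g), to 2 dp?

2.11

Convert to gains: g_cld = 0.021/2.68 = 0.007836; g_wv = 1.39/2.68 = 0.5187.
Total gain g = 0.526536.
A = 1/(1 − 0.526536) = 2.11.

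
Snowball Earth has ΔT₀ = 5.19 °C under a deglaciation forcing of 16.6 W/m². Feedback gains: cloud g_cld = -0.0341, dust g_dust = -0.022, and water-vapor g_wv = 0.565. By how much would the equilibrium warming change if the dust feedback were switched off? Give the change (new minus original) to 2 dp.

Original: g = 0.5089, ΔT = 5.19/(1−0.5089) = 10.5681 °C.
Without dust: g' = 0.5309, ΔT' = 5.19/(1−0.5309) = 11.0637 °C.
Change = 11.0637 − 10.5681 = 0.50 °C.

0.50 °C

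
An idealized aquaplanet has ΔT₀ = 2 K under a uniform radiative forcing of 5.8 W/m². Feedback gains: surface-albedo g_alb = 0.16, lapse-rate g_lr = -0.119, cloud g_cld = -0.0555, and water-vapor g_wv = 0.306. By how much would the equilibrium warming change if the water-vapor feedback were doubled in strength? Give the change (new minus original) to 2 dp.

Original: g = 0.2915, ΔT = 2/(1−0.2915) = 2.8229 K.
With doubled water-vapor: g' = 0.5975, ΔT' = 2/(1−0.5975) = 4.9689 K.
Change = 4.9689 − 2.8229 = 2.15 K.

2.15 K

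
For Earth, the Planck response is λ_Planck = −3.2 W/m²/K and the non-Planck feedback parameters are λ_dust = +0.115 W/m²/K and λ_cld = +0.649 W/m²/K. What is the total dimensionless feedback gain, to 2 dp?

0.24

Convert to gains: g_dust = 0.115/3.2 = 0.03594; g_cld = 0.649/3.2 = 0.2028.
Total gain g = 0.23874.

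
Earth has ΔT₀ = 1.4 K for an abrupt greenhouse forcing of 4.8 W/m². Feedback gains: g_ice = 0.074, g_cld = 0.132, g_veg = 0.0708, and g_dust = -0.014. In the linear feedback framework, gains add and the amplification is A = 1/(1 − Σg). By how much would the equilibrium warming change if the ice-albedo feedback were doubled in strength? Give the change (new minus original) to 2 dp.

Original: g = 0.2628, ΔT = 1.4/(1−0.2628) = 1.8991 K.
With doubled ice-albedo: g' = 0.3368, ΔT' = 1.4/(1−0.3368) = 2.1110 K.
Change = 2.1110 − 1.8991 = 0.21 K.

0.21 K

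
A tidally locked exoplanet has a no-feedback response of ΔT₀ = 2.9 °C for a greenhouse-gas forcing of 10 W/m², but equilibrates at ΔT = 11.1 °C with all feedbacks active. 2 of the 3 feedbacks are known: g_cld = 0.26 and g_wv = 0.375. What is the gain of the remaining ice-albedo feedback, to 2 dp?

Amplification A = ΔT/ΔT₀ = 11.1/2.9 = 3.828.
Total gain g = 1 − 1/A = 1 − 1/3.828 = 0.7388.
Known gains sum to 0.26 + 0.375 = 0.635.
g_ice = 0.7388 − 0.635 = 0.10.

0.10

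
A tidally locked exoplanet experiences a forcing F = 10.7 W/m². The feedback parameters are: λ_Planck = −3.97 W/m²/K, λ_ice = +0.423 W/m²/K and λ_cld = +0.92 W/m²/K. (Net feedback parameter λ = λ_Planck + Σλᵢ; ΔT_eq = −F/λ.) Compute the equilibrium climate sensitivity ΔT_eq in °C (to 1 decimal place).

Net feedback parameter λ = (−3.97) + (+0.423) + (+0.92) = -2.627 W/m²/K.
ΔT = −F/λ = −10.7/(-2.627) = 4.1 °C.

4.1 °C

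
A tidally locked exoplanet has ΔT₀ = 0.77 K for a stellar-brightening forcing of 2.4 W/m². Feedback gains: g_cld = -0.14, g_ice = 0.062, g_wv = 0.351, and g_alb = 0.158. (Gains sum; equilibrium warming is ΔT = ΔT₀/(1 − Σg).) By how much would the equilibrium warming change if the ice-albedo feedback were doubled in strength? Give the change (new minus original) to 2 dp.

Original: g = 0.431, ΔT = 0.77/(1−0.431) = 1.3533 K.
With doubled ice-albedo: g' = 0.493, ΔT' = 0.77/(1−0.493) = 1.5187 K.
Change = 1.5187 − 1.3533 = 0.17 K.

0.17 K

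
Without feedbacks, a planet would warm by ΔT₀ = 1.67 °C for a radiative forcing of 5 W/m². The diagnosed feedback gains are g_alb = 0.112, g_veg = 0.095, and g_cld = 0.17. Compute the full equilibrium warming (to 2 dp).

Total gain g = 0.112 + 0.095 + 0.17 = 0.377.
Amplification A = 1/(1 − 0.377) = 1.605.
ΔT = 1.67 × 1.605 = 2.68 °C.

2.68 °C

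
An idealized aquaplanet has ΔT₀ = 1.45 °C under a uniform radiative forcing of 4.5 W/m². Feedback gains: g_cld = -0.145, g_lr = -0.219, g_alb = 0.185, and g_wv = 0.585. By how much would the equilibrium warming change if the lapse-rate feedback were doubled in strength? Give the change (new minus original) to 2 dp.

-0.66 °C

Original: g = 0.406, ΔT = 1.45/(1−0.406) = 2.4411 °C.
With doubled lapse-rate: g' = 0.187, ΔT' = 1.45/(1−0.187) = 1.7835 °C.
Change = 1.7835 − 2.4411 = -0.66 °C.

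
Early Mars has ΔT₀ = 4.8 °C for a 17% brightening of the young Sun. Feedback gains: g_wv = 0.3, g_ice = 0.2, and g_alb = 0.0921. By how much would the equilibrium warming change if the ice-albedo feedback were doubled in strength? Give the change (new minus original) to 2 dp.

11.32 °C

Original: g = 0.5921, ΔT = 4.8/(1−0.5921) = 11.7676 °C.
With doubled ice-albedo: g' = 0.7921, ΔT' = 4.8/(1−0.7921) = 23.0880 °C.
Change = 23.0880 − 11.7676 = 11.32 °C.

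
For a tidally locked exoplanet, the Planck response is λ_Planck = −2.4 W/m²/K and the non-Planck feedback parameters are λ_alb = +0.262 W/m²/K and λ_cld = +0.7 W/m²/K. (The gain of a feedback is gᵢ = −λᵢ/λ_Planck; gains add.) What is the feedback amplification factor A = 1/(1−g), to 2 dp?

Convert to gains: g_alb = 0.262/2.4 = 0.1092; g_cld = 0.7/2.4 = 0.2917.
Total gain g = 0.4009.
A = 1/(1 − 0.4009) = 1.67.

1.67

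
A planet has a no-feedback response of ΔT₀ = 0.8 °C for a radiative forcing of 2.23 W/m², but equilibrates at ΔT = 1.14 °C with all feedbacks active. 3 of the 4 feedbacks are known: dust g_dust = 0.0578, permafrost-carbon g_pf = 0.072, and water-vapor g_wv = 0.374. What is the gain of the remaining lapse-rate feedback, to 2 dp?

-0.21

Amplification A = ΔT/ΔT₀ = 1.14/0.8 = 1.425.
Total gain g = 1 − 1/A = 1 − 1/1.425 = 0.2982.
Known gains sum to 0.0578 + 0.072 + 0.374 = 0.5038.
g_lr = 0.2982 − 0.5038 = -0.21.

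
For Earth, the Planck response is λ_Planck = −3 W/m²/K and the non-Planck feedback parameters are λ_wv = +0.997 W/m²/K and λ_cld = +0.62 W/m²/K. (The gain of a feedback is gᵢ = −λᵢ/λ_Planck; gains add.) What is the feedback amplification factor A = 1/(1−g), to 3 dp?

Convert to gains: g_wv = 0.997/3 = 0.3323; g_cld = 0.62/3 = 0.2067.
Total gain g = 0.539.
A = 1/(1 − 0.539) = 2.169.

2.169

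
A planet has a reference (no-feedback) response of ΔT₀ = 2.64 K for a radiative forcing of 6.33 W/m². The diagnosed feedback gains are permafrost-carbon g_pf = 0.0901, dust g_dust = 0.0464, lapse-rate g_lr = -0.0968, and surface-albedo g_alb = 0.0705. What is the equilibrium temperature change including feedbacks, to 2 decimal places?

2.97 K

Total gain g = 0.0901 + 0.0464 − 0.0968 + 0.0705 = 0.1102.
Amplification A = 1/(1 − 0.1102) = 1.124.
ΔT = 2.64 × 1.124 = 2.97 K.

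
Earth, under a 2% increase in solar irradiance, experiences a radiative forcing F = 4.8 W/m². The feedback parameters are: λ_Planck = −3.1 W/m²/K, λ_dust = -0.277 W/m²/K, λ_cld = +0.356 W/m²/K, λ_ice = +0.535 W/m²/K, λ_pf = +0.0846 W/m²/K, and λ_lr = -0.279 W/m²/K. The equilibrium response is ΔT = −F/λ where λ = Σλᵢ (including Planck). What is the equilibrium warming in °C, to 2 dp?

1.79 °C

Net feedback parameter λ = (−3.1) + (-0.277) + (+0.356) + (+0.535) + (+0.0846) + (-0.279) = -2.6804 W/m²/K.
ΔT = −F/λ = −4.8/(-2.6804) = 1.79 °C.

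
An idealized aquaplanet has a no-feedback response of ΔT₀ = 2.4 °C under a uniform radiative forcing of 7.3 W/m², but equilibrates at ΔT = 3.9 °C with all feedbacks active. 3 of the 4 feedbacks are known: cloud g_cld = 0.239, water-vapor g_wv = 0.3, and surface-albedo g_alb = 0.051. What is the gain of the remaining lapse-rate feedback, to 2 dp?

Amplification A = ΔT/ΔT₀ = 3.9/2.4 = 1.625.
Total gain g = 1 − 1/A = 1 − 1/1.625 = 0.3846.
Known gains sum to 0.239 + 0.3 + 0.051 = 0.59.
g_lr = 0.3846 − 0.59 = -0.21.

-0.21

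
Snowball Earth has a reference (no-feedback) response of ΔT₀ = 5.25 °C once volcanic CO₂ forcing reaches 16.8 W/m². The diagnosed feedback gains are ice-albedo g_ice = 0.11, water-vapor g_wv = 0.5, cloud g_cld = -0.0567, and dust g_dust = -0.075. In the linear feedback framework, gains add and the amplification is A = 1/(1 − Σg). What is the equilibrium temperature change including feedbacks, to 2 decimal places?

Total gain g = 0.11 + 0.5 − 0.0567 − 0.075 = 0.4783.
Amplification A = 1/(1 − 0.4783) = 1.917.
ΔT = 5.25 × 1.917 = 10.06 °C.

10.06 °C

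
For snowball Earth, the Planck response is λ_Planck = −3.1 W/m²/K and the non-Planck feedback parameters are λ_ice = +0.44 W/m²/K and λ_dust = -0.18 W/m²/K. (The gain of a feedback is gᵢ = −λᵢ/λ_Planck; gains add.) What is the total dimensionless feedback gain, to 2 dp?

0.08

Convert to gains: g_ice = 0.44/3.1 = 0.1419; g_dust = -0.18/3.1 = -0.05806.
Total gain g = 0.08384.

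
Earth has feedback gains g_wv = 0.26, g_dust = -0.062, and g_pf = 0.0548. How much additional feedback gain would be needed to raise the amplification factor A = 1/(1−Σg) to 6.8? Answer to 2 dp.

Current total gain = 0.2528.
Target gain for A = 6.8: g* = 1 − 1/6.8 = 0.8529.
Additional gain needed = 0.8529 − 0.2528 = 0.60.

0.60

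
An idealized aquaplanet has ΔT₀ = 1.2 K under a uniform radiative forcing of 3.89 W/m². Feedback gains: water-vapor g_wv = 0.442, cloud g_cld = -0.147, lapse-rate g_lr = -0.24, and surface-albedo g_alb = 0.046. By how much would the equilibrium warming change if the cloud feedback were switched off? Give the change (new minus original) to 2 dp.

Original: g = 0.101, ΔT = 1.2/(1−0.101) = 1.3348 K.
Without cloud: g' = 0.248, ΔT' = 1.2/(1−0.248) = 1.5957 K.
Change = 1.5957 − 1.3348 = 0.26 K.

0.26 K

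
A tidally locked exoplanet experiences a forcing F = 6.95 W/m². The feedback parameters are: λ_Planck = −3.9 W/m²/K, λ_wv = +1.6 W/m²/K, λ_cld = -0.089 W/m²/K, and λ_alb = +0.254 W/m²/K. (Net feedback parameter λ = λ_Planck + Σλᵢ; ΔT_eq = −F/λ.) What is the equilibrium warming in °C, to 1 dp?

3.3 °C

Net feedback parameter λ = (−3.9) + (+1.6) + (-0.089) + (+0.254) = -2.135 W/m²/K.
ΔT = −F/λ = −6.95/(-2.135) = 3.3 °C.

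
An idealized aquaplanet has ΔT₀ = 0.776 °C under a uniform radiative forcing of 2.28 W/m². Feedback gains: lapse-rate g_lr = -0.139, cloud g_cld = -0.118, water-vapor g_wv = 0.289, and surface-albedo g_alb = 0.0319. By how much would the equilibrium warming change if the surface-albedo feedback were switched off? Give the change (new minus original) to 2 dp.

Original: g = 0.0639, ΔT = 0.776/(1−0.0639) = 0.8290 °C.
Without surface-albedo: g' = 0.032, ΔT' = 0.776/(1−0.032) = 0.8017 °C.
Change = 0.8017 − 0.8290 = -0.03 °C.

-0.03 °C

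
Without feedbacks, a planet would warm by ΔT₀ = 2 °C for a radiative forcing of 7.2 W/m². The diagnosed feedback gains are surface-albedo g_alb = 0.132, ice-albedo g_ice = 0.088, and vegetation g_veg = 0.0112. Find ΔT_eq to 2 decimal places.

2.60 °C

Total gain g = 0.132 + 0.088 + 0.0112 = 0.2312.
Amplification A = 1/(1 − 0.2312) = 1.301.
ΔT = 2 × 1.301 = 2.60 °C.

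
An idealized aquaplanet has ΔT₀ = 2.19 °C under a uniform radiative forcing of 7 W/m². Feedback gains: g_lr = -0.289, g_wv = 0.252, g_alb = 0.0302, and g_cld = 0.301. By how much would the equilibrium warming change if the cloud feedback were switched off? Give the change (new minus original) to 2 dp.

Original: g = 0.2942, ΔT = 2.19/(1−0.2942) = 3.1029 °C.
Without cloud: g' = -0.0068, ΔT' = 2.19/(1+0.0068) = 2.1752 °C.
Change = 2.1752 − 3.1029 = -0.93 °C.

-0.93 °C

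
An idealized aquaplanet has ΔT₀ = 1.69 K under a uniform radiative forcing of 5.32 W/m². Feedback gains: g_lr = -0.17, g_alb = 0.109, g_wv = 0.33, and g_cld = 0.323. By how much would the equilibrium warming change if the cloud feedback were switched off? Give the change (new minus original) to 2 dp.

Original: g = 0.592, ΔT = 1.69/(1−0.592) = 4.1422 K.
Without cloud: g' = 0.269, ΔT' = 1.69/(1−0.269) = 2.3119 K.
Change = 2.3119 − 4.1422 = -1.83 K.

-1.83 K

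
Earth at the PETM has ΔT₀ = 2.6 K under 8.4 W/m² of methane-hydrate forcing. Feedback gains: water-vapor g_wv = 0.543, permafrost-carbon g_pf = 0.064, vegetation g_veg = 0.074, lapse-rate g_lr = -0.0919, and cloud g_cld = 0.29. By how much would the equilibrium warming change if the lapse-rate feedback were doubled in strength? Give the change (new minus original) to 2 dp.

-9.29 K

Original: g = 0.8791, ΔT = 2.6/(1−0.8791) = 21.5054 K.
With doubled lapse-rate: g' = 0.7872, ΔT' = 2.6/(1−0.7872) = 12.2180 K.
Change = 12.2180 − 21.5054 = -9.29 K.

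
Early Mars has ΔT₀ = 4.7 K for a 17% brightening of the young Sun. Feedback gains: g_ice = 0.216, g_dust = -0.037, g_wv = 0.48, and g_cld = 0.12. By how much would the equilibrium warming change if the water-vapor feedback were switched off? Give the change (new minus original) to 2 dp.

Original: g = 0.779, ΔT = 4.7/(1−0.779) = 21.2670 K.
Without water-vapor: g' = 0.299, ΔT' = 4.7/(1−0.299) = 6.7047 K.
Change = 6.7047 − 21.2670 = -14.56 K.

-14.56 K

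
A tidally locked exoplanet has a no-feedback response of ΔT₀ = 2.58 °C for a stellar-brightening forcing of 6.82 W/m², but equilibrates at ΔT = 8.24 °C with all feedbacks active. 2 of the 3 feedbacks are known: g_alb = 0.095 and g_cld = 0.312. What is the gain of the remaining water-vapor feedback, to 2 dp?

0.28

Amplification A = ΔT/ΔT₀ = 8.24/2.58 = 3.194.
Total gain g = 1 − 1/A = 1 − 1/3.194 = 0.6869.
Known gains sum to 0.095 + 0.312 = 0.407.
g_wv = 0.6869 − 0.407 = 0.28.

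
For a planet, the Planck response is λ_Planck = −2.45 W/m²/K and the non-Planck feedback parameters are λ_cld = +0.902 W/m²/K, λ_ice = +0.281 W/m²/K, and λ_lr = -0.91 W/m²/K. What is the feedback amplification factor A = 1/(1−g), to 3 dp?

1.125

Convert to gains: g_cld = 0.902/2.45 = 0.3682; g_ice = 0.281/2.45 = 0.1147; g_lr = -0.91/2.45 = -0.3714.
Total gain g = 0.1115.
A = 1/(1 − 0.1115) = 1.125.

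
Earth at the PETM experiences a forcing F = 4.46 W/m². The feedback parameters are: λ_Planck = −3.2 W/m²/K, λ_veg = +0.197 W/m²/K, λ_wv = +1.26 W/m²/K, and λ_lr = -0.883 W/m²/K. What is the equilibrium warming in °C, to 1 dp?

Net feedback parameter λ = (−3.2) + (+0.197) + (+1.26) + (-0.883) = -2.626 W/m²/K.
ΔT = −F/λ = −4.46/(-2.626) = 1.7 °C.

1.7 °C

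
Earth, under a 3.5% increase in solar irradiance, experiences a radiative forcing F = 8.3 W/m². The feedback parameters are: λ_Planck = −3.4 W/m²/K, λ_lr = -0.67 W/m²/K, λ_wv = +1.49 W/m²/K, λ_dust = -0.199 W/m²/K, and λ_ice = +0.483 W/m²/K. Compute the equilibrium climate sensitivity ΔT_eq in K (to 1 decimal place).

3.6 K

Net feedback parameter λ = (−3.4) + (-0.67) + (+1.49) + (-0.199) + (+0.483) = -2.296 W/m²/K.
ΔT = −F/λ = −8.3/(-2.296) = 3.6 K.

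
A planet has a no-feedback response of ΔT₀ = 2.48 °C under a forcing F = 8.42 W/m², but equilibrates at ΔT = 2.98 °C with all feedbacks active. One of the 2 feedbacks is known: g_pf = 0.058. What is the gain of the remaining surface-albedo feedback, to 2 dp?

Amplification A = ΔT/ΔT₀ = 2.98/2.48 = 1.202.
Total gain g = 1 − 1/A = 1 − 1/1.202 = 0.1681.
The known gain is 0.058.
g_alb = 0.1681 − 0.058 = 0.11.

0.11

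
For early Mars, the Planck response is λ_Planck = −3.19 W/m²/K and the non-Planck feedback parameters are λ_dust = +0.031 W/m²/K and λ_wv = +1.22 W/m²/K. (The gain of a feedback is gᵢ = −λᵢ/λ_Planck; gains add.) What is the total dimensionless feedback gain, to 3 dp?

0.392

Convert to gains: g_dust = 0.031/3.19 = 0.009718; g_wv = 1.22/3.19 = 0.3824.
Total gain g = 0.392118.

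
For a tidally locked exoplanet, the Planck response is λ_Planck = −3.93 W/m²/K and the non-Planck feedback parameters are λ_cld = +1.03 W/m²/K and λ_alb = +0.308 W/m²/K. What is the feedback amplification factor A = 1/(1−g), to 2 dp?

Convert to gains: g_cld = 1.03/3.93 = 0.2621; g_alb = 0.308/3.93 = 0.07837.
Total gain g = 0.34047.
A = 1/(1 − 0.34047) = 1.52.

1.52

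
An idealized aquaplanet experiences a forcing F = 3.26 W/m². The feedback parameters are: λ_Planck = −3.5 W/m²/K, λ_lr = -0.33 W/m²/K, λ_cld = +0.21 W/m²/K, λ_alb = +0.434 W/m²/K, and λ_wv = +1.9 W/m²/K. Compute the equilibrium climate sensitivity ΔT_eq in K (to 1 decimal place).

2.5 K

Net feedback parameter λ = (−3.5) + (-0.33) + (+0.21) + (+0.434) + (+1.9) = -1.286 W/m²/K.
ΔT = −F/λ = −3.26/(-1.286) = 2.5 K.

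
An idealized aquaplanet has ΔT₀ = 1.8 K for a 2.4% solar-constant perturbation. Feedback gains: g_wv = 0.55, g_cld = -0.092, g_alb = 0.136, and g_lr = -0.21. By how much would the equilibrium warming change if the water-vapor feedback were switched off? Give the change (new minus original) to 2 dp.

-1.38 K

Original: g = 0.384, ΔT = 1.8/(1−0.384) = 2.9221 K.
Without water-vapor: g' = -0.166, ΔT' = 1.8/(1+0.166) = 1.5437 K.
Change = 1.5437 − 2.9221 = -1.38 K.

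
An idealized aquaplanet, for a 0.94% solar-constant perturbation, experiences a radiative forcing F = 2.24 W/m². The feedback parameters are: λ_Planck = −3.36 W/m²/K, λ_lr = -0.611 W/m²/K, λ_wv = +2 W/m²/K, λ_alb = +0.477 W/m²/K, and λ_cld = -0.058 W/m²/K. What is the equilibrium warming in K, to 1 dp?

Net feedback parameter λ = (−3.36) + (-0.611) + (+2) + (+0.477) + (-0.058) = -1.552 W/m²/K.
ΔT = −F/λ = −2.24/(-1.552) = 1.4 K.

1.4 K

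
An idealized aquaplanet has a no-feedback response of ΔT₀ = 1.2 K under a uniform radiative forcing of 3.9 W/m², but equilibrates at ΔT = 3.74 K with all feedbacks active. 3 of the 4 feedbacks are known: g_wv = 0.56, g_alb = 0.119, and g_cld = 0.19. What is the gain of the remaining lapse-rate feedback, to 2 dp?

-0.19

Amplification A = ΔT/ΔT₀ = 3.74/1.2 = 3.117.
Total gain g = 1 − 1/A = 1 − 1/3.117 = 0.6792.
Known gains sum to 0.56 + 0.119 + 0.19 = 0.869.
g_lr = 0.6792 − 0.869 = -0.19.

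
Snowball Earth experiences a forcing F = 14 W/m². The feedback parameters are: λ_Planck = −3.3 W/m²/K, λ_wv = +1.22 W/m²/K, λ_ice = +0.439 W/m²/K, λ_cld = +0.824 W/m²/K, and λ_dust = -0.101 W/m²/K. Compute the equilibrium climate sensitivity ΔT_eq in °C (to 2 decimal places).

15.25 °C

Net feedback parameter λ = (−3.3) + (+1.22) + (+0.439) + (+0.824) + (-0.101) = -0.918 W/m²/K.
ΔT = −F/λ = −14/(-0.918) = 15.25 °C.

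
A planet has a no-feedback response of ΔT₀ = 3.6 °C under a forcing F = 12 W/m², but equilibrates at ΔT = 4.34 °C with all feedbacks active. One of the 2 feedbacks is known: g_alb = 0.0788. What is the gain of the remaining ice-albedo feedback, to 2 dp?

Amplification A = ΔT/ΔT₀ = 4.34/3.6 = 1.206.
Total gain g = 1 − 1/A = 1 − 1/1.206 = 0.1708.
The known gain is 0.0788.
g_ice = 0.1708 − 0.0788 = 0.09.

0.09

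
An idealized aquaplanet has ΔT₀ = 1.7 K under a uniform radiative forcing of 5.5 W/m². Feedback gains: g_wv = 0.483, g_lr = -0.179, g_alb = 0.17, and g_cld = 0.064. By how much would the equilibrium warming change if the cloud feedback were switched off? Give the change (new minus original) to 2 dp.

-0.45 K

Original: g = 0.538, ΔT = 1.7/(1−0.538) = 3.6797 K.
Without cloud: g' = 0.474, ΔT' = 1.7/(1−0.474) = 3.2319 K.
Change = 3.2319 − 3.6797 = -0.45 K.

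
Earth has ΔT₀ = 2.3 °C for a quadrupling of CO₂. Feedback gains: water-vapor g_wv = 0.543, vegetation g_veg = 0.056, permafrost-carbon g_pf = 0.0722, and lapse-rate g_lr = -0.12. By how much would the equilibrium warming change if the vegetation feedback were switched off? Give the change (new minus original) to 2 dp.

Original: g = 0.5512, ΔT = 2.3/(1−0.5512) = 5.1248 °C.
Without vegetation: g' = 0.4952, ΔT' = 2.3/(1−0.4952) = 4.5563 °C.
Change = 4.5563 − 5.1248 = -0.57 °C.

-0.57 °C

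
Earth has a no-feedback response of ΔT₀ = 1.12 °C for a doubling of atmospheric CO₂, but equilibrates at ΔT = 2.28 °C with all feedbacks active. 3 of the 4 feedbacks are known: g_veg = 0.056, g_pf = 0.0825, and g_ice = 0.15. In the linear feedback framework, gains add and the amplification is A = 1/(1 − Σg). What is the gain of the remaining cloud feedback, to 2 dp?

0.22

Amplification A = ΔT/ΔT₀ = 2.28/1.12 = 2.036.
Total gain g = 1 − 1/A = 1 − 1/2.036 = 0.5088.
Known gains sum to 0.056 + 0.0825 + 0.15 = 0.2885.
g_cld = 0.5088 − 0.2885 = 0.22.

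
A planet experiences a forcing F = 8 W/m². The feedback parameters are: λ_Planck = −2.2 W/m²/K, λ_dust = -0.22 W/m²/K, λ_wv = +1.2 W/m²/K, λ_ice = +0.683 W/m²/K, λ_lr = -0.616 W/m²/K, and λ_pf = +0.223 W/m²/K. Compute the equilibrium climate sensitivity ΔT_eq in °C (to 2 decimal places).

8.60 °C

Net feedback parameter λ = (−2.2) + (-0.22) + (+1.2) + (+0.683) + (-0.616) + (+0.223) = -0.93 W/m²/K.
ΔT = −F/λ = −8/(-0.93) = 8.60 °C.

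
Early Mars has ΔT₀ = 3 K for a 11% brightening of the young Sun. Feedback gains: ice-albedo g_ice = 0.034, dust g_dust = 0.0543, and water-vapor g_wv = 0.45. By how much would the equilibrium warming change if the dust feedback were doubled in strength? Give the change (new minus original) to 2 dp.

Original: g = 0.5383, ΔT = 3/(1−0.5383) = 6.4977 K.
With doubled dust: g' = 0.5926, ΔT' = 3/(1−0.5926) = 7.3638 K.
Change = 7.3638 − 6.4977 = 0.87 K.

0.87 K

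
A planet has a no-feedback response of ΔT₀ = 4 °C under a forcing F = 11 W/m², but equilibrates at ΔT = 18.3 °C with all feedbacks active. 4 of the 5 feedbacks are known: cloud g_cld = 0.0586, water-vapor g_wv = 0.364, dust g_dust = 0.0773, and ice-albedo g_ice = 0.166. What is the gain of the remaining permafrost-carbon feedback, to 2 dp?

0.12

Amplification A = ΔT/ΔT₀ = 18.3/4 = 4.575.
Total gain g = 1 − 1/A = 1 − 1/4.575 = 0.7814.
Known gains sum to 0.0586 + 0.364 + 0.0773 + 0.166 = 0.6659.
g_pf = 0.7814 − 0.6659 = 0.12.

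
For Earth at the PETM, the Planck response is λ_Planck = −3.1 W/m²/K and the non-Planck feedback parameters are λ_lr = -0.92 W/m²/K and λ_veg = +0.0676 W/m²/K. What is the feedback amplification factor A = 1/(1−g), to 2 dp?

0.78

Convert to gains: g_lr = -0.92/3.1 = -0.2968; g_veg = 0.0676/3.1 = 0.02181.
Total gain g = -0.27499.
A = 1/(1 + 0.27499) = 0.78.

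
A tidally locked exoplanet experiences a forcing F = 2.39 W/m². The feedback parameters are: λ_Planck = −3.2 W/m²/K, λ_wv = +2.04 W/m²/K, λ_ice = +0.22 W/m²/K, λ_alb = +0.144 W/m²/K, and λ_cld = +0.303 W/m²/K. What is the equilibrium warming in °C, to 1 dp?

4.8 °C

Net feedback parameter λ = (−3.2) + (+2.04) + (+0.22) + (+0.144) + (+0.303) = -0.493 W/m²/K.
ΔT = −F/λ = −2.39/(-0.493) = 4.8 °C.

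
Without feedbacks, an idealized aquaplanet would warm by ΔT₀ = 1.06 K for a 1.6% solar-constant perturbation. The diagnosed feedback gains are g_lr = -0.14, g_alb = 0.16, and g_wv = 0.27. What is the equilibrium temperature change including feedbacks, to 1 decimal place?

1.5 K

Total gain g = -0.14 + 0.16 + 0.27 = 0.29.
Amplification A = 1/(1 − 0.29) = 1.408.
ΔT = 1.06 × 1.408 = 1.5 K.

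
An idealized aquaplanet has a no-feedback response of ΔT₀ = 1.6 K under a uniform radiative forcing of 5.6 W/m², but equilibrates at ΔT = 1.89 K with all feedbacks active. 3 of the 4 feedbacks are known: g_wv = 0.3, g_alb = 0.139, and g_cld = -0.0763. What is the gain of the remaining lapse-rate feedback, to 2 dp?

-0.21

Amplification A = ΔT/ΔT₀ = 1.89/1.6 = 1.181.
Total gain g = 1 − 1/A = 1 − 1/1.181 = 0.1533.
Known gains sum to 0.3 + 0.139 − 0.0763 = 0.3627.
g_lr = 0.1533 − 0.3627 = -0.21.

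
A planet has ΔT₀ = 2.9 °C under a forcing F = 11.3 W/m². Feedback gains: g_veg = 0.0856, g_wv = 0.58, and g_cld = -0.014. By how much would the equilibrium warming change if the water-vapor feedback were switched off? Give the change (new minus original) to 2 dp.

Original: g = 0.6516, ΔT = 2.9/(1−0.6516) = 8.3238 °C.
Without water-vapor: g' = 0.0716, ΔT' = 2.9/(1−0.0716) = 3.1237 °C.
Change = 3.1237 − 8.3238 = -5.20 °C.

-5.20 °C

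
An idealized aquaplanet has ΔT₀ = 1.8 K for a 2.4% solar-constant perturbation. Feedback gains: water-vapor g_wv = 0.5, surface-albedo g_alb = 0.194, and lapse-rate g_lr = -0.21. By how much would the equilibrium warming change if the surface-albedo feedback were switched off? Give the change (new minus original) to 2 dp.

Original: g = 0.484, ΔT = 1.8/(1−0.484) = 3.4884 K.
Without surface-albedo: g' = 0.29, ΔT' = 1.8/(1−0.29) = 2.5352 K.
Change = 2.5352 − 3.4884 = -0.95 K.

-0.95 K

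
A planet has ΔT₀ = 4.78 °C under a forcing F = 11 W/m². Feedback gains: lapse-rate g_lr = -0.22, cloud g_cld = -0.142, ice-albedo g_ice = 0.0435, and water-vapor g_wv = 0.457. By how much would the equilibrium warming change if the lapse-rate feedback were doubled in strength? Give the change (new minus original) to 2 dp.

Original: g = 0.1385, ΔT = 4.78/(1−0.1385) = 5.5485 °C.
With doubled lapse-rate: g' = -0.0815, ΔT' = 4.78/(1+0.0815) = 4.4198 °C.
Change = 4.4198 − 5.5485 = -1.13 °C.

-1.13 °C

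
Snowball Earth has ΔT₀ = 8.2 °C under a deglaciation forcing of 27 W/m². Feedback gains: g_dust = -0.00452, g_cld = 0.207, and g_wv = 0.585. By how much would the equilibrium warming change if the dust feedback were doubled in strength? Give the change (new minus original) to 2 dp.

-0.80 °C

Original: g = 0.78748, ΔT = 8.2/(1−0.78748) = 38.5846 °C.
With doubled dust: g' = 0.78296, ΔT' = 8.2/(1−0.78296) = 37.7811 °C.
Change = 37.7811 − 38.5846 = -0.80 °C.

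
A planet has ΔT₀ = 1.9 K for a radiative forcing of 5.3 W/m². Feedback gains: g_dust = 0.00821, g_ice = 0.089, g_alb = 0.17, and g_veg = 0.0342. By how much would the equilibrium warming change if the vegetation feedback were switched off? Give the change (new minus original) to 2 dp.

Original: g = 0.30141, ΔT = 1.9/(1−0.30141) = 2.7198 K.
Without vegetation: g' = 0.26721, ΔT' = 1.9/(1−0.26721) = 2.5928 K.
Change = 2.5928 − 2.7198 = -0.13 K.

-0.13 K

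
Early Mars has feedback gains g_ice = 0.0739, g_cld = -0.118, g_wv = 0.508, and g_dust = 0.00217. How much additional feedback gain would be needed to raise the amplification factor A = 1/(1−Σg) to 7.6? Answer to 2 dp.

Current total gain = 0.46607.
Target gain for A = 7.6: g* = 1 − 1/7.6 = 0.8684.
Additional gain needed = 0.8684 − 0.46607 = 0.40.

0.40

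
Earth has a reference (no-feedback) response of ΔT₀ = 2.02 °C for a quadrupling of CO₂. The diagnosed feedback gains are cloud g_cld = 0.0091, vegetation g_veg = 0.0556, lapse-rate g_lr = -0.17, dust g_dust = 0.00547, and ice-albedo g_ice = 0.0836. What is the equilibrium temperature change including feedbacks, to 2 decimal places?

1.99 °C

Total gain g = 0.0091 + 0.0556 − 0.17 + 0.00547 + 0.0836 = -0.01623.
Amplification A = 1/(1 + 0.01623) = 0.984.
ΔT = 2.02 × 0.984 = 1.99 °C.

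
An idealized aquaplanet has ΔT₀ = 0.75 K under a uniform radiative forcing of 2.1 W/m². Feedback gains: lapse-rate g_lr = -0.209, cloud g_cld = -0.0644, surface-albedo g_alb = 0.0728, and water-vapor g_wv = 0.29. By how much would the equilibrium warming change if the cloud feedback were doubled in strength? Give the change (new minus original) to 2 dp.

Original: g = 0.0894, ΔT = 0.75/(1−0.0894) = 0.8236 K.
With doubled cloud: g' = 0.025, ΔT' = 0.75/(1−0.025) = 0.7692 K.
Change = 0.7692 − 0.8236 = -0.05 K.

-0.05 K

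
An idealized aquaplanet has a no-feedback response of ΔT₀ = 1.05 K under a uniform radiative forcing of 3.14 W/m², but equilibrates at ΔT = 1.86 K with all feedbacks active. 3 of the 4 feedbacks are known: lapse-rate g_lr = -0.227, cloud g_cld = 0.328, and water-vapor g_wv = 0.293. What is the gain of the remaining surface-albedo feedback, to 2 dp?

Amplification A = ΔT/ΔT₀ = 1.86/1.05 = 1.771.
Total gain g = 1 − 1/A = 1 − 1/1.771 = 0.4353.
Known gains sum to -0.227 + 0.328 + 0.293 = 0.394.
g_alb = 0.4353 − 0.394 = 0.04.

0.04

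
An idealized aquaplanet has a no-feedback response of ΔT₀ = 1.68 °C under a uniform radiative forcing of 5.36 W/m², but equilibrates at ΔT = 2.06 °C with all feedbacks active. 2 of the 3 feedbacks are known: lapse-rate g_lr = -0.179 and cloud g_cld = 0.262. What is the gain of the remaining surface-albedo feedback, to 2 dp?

0.10

Amplification A = ΔT/ΔT₀ = 2.06/1.68 = 1.226.
Total gain g = 1 − 1/A = 1 − 1/1.226 = 0.1843.
Known gains sum to -0.179 + 0.262 = 0.083.
g_alb = 0.1843 − 0.083 = 0.10.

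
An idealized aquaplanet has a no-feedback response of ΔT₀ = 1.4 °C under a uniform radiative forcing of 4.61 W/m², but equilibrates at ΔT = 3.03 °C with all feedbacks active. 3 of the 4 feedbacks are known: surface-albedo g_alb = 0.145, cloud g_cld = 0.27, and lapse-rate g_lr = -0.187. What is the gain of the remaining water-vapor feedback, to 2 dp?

Amplification A = ΔT/ΔT₀ = 3.03/1.4 = 2.164.
Total gain g = 1 − 1/A = 1 − 1/2.164 = 0.5379.
Known gains sum to 0.145 + 0.27 − 0.187 = 0.228.
g_wv = 0.5379 − 0.228 = 0.31.

0.31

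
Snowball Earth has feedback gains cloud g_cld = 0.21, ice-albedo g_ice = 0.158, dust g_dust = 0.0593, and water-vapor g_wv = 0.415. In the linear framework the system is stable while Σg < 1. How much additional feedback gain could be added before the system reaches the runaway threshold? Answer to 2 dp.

Current total gain = 0.21 + 0.158 + 0.0593 + 0.415 = 0.8423.
Margin to runaway = 1 − 0.8423 = 0.16.

0.16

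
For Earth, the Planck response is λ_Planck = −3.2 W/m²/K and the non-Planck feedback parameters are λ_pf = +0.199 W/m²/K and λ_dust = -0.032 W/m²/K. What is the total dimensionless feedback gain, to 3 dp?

0.052

Convert to gains: g_pf = 0.199/3.2 = 0.06219; g_dust = -0.032/3.2 = -0.01.
Total gain g = 0.05219.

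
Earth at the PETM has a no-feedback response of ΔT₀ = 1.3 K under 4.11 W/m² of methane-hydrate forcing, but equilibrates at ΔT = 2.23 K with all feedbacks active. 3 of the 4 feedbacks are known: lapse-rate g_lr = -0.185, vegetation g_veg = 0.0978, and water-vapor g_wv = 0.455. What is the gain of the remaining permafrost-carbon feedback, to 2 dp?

Amplification A = ΔT/ΔT₀ = 2.23/1.3 = 1.715.
Total gain g = 1 − 1/A = 1 − 1/1.715 = 0.4169.
Known gains sum to -0.185 + 0.0978 + 0.455 = 0.3678.
g_pf = 0.4169 − 0.3678 = 0.05.

0.05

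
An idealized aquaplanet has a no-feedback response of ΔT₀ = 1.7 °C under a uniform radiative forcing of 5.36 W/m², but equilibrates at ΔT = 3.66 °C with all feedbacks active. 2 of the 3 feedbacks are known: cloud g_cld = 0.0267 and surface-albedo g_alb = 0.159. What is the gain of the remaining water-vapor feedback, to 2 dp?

Amplification A = ΔT/ΔT₀ = 3.66/1.7 = 2.153.
Total gain g = 1 − 1/A = 1 − 1/2.153 = 0.5355.
Known gains sum to 0.0267 + 0.159 = 0.1857.
g_wv = 0.5355 − 0.1857 = 0.35.

0.35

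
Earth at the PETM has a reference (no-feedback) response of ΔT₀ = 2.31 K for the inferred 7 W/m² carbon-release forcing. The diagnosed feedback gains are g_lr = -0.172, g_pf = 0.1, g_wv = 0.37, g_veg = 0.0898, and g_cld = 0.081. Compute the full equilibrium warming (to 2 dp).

Total gain g = -0.172 + 0.1 + 0.37 + 0.0898 + 0.081 = 0.4688.
Amplification A = 1/(1 − 0.4688) = 1.883.
ΔT = 2.31 × 1.883 = 4.35 K.

4.35 K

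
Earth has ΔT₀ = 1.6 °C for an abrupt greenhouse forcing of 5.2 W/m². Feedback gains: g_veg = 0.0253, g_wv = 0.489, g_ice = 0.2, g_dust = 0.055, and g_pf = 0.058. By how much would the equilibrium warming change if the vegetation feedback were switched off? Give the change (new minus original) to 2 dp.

-1.18 °C

Original: g = 0.8273, ΔT = 1.6/(1−0.8273) = 9.2646 °C.
Without vegetation: g' = 0.802, ΔT' = 1.6/(1−0.802) = 8.0808 °C.
Change = 8.0808 − 9.2646 = -1.18 °C.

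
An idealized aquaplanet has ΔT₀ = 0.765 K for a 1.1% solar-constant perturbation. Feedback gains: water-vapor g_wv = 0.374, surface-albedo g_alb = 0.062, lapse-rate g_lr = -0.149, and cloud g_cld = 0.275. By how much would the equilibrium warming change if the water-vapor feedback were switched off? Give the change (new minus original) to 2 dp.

Original: g = 0.562, ΔT = 0.765/(1−0.562) = 1.7466 K.
Without water-vapor: g' = 0.188, ΔT' = 0.765/(1−0.188) = 0.9421 K.
Change = 0.9421 − 1.7466 = -0.80 K.

-0.80 K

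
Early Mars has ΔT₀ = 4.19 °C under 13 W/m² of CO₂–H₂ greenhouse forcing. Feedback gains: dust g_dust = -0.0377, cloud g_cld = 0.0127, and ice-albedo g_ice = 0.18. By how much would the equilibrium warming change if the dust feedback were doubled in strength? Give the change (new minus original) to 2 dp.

Original: g = 0.155, ΔT = 4.19/(1−0.155) = 4.9586 °C.
With doubled dust: g' = 0.1173, ΔT' = 4.19/(1−0.1173) = 4.7468 °C.
Change = 4.7468 − 4.9586 = -0.21 °C.

-0.21 °C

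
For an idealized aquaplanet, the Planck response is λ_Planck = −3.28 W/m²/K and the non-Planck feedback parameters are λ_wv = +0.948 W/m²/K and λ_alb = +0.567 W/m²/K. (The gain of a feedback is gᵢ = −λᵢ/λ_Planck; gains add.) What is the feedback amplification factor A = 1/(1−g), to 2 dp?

1.86

Convert to gains: g_wv = 0.948/3.28 = 0.289; g_alb = 0.567/3.28 = 0.1729.
Total gain g = 0.4619.
A = 1/(1 − 0.4619) = 1.86.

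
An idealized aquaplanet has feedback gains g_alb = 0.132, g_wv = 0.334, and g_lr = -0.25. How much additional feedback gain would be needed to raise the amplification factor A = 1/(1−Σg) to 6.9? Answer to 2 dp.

Current total gain = 0.216.
Target gain for A = 6.9: g* = 1 − 1/6.9 = 0.8551.
Additional gain needed = 0.8551 − 0.216 = 0.64.

0.64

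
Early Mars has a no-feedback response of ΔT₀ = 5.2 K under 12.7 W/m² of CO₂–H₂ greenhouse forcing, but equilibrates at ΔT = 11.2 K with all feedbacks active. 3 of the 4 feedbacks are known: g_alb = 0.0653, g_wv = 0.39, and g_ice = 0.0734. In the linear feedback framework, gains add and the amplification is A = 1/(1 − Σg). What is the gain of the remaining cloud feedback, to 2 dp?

Amplification A = ΔT/ΔT₀ = 11.2/5.2 = 2.154.
Total gain g = 1 − 1/A = 1 − 1/2.154 = 0.5357.
Known gains sum to 0.0653 + 0.39 + 0.0734 = 0.5287.
g_cld = 0.5357 − 0.5287 = 0.01.

0.01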